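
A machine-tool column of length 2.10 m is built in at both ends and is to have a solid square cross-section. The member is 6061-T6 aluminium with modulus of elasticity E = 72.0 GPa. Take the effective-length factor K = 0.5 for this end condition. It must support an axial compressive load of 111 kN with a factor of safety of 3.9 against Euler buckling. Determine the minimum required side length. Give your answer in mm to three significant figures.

a ≈ 53.3 mm

Required P_cr = n·P = 3.9 × 111 = 432.9 kN
L_e = K·L = 0.5 × 2.10 = 1.050 m
Required I = P_cr·L_e²/(π²E) = 4.329×10^5 × 1.050² / (π² × 7.20×10^10) = 6.716×10^-7 m⁴
I_req = 6.716×10^5 mm⁴
Solid square: I = a⁴/12  ⇒  a = (12I)^(1/4) = (12×6.716×10^5)^(1/4) = 53.3 mm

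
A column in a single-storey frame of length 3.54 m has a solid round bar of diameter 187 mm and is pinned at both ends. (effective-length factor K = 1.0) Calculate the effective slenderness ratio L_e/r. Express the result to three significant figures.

I = πd⁴/64 = π×187⁴/64 = 6.003×10^7 mm⁴
A = 2.746×10^4 mm²;  r_min = √(I/A) = √(6.003×10^7/2.746×10^4) = 46.75 mm
L_e = K·L = 1 × 3.54 m = 3.540 m = 3540.0 mm
λ = L_e / r_min = 3540.0 / 46.75 = 75.7

λ ≈ 75.7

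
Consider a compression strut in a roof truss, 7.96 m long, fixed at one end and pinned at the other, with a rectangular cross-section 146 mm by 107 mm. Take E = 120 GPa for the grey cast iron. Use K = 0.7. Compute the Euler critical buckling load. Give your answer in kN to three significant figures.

Buckling occurs about the weak axis: I_min = h·b³/12 with b = 107 mm (the shorter side).
I_min = 146×107³/12 = 1.490×10^7 mm⁴
I = 1.490×10^7 mm⁴ = 1.490×10^-5 m⁴
Effective length L_e = K·L = 0.7 × 7.96 = 5.572 m
P_cr = π²EI / L_e² = π² × 120×10⁹ × 1.490×10^-5 / 5.572² = 5.686×10^5 N

P_cr ≈ 569 kN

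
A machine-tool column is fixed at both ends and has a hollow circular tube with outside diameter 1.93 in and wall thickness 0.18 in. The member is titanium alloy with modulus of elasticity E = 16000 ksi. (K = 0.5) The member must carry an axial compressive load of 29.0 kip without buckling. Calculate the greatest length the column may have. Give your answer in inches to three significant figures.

Inner diameter d_i = 1.93 − 2×0.18 = 1.570 in
I = π(d_o⁴ − d_i⁴)/64 = π(1.93⁴ − 1.570⁴)/64 = 0.3828 in⁴
At the buckling limit P_cr = P = 2.900×10^4 lb
From P_cr = π²EI/(K·L)²:  L = (1/K)·√(π²EI/P_cr) = (1/0.5)·√(π²×1.60×10^7×0.3828/2.900×10^4)
L = 91.3 in

L_max ≈ 91.3 in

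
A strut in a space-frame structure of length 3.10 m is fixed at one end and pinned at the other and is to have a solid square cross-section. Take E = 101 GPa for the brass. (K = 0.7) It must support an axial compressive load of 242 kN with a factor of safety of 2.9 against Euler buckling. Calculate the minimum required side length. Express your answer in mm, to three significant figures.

a ≈ 79.4 mm

Required P_cr = n·P = 2.9 × 242 = 701.8 kN
L_e = K·L = 0.7 × 3.10 = 2.170 m
Required I = P_cr·L_e²/(π²E) = 7.018×10^5 × 2.170² / (π² × 1.01×10^11) = 3.315×10^-6 m⁴
I_req = 3.315×10^6 mm⁴
Solid square: I = a⁴/12  ⇒  a = (12I)^(1/4) = (12×3.315×10^6)^(1/4) = 79.4 mm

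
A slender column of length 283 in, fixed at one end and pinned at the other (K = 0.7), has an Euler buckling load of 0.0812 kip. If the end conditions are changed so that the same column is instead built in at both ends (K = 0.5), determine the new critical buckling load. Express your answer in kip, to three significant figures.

P_cr ≈ 0.159 kip

P_cr ∝ 1/K², so P_cr,new = P_cr,old × (K_old/K_new)² = 0.0812 × (0.7/0.5)²
= 0.0812 × 1.960 = 0.159 kip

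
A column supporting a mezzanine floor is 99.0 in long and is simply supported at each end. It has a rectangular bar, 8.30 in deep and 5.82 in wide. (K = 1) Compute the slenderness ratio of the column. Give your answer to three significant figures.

λ ≈ 58.9

For a rectangle r_min = b/√12 = 5.82/√12 = 1.680 in
L_e = K·L = 1 × 99.0 = 99.00 in
λ = L_e / r_min = 99.000 / 1.680 = 58.9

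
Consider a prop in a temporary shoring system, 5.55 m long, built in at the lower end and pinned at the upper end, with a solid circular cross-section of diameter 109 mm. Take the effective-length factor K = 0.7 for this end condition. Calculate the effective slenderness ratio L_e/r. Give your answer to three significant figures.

I = πd⁴/64 = π×109⁴/64 = 6.929×10^6 mm⁴
A = 9.331×10^3 mm²;  r_min = √(I/A) = √(6.929×10^6/9.331×10^3) = 27.25 mm
L_e = K·L = 0.7 × 5.55 m = 3.885 m = 3885.0 mm
λ = L_e / r_min = 3885.0 / 27.25 = 143

λ ≈ 143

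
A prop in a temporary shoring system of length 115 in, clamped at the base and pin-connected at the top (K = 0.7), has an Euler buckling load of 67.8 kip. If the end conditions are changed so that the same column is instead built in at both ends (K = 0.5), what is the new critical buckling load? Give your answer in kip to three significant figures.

P_cr ∝ 1/K², so P_cr,new = P_cr,old × (K_old/K_new)² = 67.8 × (0.7/0.5)²
= 67.8 × 1.960 = 133 kip

P_cr ≈ 133 kip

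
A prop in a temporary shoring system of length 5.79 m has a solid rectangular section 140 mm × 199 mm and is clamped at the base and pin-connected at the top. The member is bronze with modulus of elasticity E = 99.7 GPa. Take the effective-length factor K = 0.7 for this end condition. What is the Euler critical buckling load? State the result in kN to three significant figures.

P_cr ≈ 2730 kN

Buckling occurs about the weak axis: I_min = h·b³/12 with b = 140 mm (the shorter side).
I_min = 199×140³/12 = 4.550×10^7 mm⁴
I = 4.550×10^7 mm⁴ = 4.550×10^-5 m⁴
Effective length L_e = K·L = 0.7 × 5.79 = 4.053 m
P_cr = π²EI / L_e² = π² × 99.7×10⁹ × 4.550×10^-5 / 4.053² = 2.726×10^6 N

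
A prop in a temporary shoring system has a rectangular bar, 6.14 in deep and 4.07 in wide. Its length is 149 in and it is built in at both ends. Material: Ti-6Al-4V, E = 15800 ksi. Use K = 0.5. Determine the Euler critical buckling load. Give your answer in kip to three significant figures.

P_cr ≈ 969 kip

Buckling occurs about the weak axis: I_min = h·b³/12 with b = 4.07 in (the shorter side).
I_min = 6.14×4.07³/12 = 34.50 in⁴
Effective length L_e = K·L = 0.5 × 149 = 74.50 in
P_cr = π²EI / L_e² = π² × 15800×10³ × 34.50 / 74.50² = 9.692×10^5 lb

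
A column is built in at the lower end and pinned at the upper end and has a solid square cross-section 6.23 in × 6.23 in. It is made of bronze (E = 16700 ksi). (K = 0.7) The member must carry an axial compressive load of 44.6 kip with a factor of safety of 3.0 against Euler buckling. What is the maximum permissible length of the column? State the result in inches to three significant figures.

L_max ≈ 562 in

I = a⁴/12 = 6.23⁴/12 = 125.5 in⁴
Required critical load P_cr = n·P = 3.0 × 44.6 = 133.8 kip = 1.338×10^5 lb
From P_cr = π²EI/(K·L)²:  L = (1/K)·√(π²EI/P_cr) = (1/0.7)·√(π²×1.67×10^7×125.5/1.338×10^5)
L = 562 in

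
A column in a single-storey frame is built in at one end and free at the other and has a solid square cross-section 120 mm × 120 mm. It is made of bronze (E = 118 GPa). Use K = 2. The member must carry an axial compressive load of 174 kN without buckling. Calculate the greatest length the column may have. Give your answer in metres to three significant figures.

I = a⁴/12 = 120⁴/12 = 1.728×10^7 mm⁴
I = 1.728×10^-5 m⁴
At the buckling limit P_cr = P = 1.740×10^5 N
From P_cr = π²EI/(K·L)²:  L = (1/K)·√(π²EI/P_cr) = (1/2)·√(π²×1.18×10^11×1.728×10^-5/1.740×10^5)
L = 5.38 m

L_max ≈ 5.38 m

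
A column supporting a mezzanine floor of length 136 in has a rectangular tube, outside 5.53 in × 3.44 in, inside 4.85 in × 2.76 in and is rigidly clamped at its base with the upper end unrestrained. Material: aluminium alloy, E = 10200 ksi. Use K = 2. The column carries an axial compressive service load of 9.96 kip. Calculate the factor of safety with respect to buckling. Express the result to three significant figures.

Weak-axis I_min = (h_o·b_o³ − h_i·b_i³)/12 with b_o = 3.44, b_i = 2.760 in (shorter outer/inner sides).
I_min = (5.53×3.44³ − 4.850×2.760³)/12 = 10.26 in⁴
Effective length L_e = K·L = 2 × 136 = 272.0 in
P_cr = π²EI / L_e² = π² × 10200×10³ × 10.26 / 272.0² = 1.396×10^4 lb
Factor of safety n = P_cr / P = 13.963 / 9.96 = 1.40

n ≈ 1.40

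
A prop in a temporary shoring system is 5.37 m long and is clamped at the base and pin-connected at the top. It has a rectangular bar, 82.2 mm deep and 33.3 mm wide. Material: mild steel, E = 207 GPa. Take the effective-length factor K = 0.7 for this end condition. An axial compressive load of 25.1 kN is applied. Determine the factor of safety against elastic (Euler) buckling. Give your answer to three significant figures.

n ≈ 1.46

Buckling occurs about the weak axis: I_min = h·b³/12 with b = 33.3 mm (the shorter side).
I_min = 82.2×33.3³/12 = 2.529×10^5 mm⁴
I = 2.529×10^5 mm⁴ = 2.529×10^-7 m⁴
Effective length L_e = K·L = 0.7 × 5.37 = 3.759 m
P_cr = π²EI / L_e² = π² × 207×10⁹ × 2.529×10^-7 / 3.759² = 3.657×10^4 N
Factor of safety n = P_cr / P = 36.572 / 25.1 = 1.46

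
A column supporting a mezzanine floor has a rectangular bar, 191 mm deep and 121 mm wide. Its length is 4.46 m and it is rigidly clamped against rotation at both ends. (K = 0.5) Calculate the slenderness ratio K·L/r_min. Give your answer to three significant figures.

λ ≈ 63.8

Buckling occurs about the weak axis: I_min = h·b³/12 with b = 121 mm (the shorter side).
I_min = 191×121³/12 = 2.820×10^7 mm⁴
A = 2.311×10^4 mm²;  r_min = √(I/A) = √(2.820×10^7/2.311×10^4) = 34.93 mm
L_e = K·L = 0.5 × 4.46 m = 2.230 m = 2230.0 mm
λ = L_e / r_min = 2230.0 / 34.93 = 63.8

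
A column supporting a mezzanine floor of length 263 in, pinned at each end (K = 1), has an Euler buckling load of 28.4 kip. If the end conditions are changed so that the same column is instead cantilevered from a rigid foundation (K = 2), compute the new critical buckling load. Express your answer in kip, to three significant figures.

P_cr ∝ 1/K², so P_cr,new = P_cr,old × (K_old/K_new)² = 28.4 × (1/2)²
= 28.4 × 0.2500 = 7.10 kip

P_cr ≈ 7.10 kip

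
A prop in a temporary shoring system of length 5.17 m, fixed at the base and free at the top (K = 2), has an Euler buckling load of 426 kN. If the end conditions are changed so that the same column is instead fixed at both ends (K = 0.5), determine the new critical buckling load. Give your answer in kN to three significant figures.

P_cr ∝ 1/K², so P_cr,new = P_cr,old × (K_old/K_new)² = 426 × (2/0.5)²
= 426 × 16.00 = 6820 kN

P_cr ≈ 6820 kN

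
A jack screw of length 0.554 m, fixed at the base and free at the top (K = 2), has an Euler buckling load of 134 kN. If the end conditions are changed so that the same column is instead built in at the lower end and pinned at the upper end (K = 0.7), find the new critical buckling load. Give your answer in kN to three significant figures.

P_cr ≈ 1090 kN

P_cr ∝ 1/K², so P_cr,new = P_cr,old × (K_old/K_new)² = 134 × (2/0.7)²
= 134 × 8.163 = 1090 kN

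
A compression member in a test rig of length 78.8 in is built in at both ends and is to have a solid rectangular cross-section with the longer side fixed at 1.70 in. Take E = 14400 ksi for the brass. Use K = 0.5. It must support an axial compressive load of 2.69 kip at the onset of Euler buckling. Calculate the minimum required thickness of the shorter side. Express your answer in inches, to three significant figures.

L_e = K·L = 0.5 × 78.8 = 39.40 in
Required I = P_cr·L_e²/(π²E) = 2.690×10^3 × 39.40² / (π² × 1.44×10^7) = 2.938×10^-2 in⁴
Rectangle, weak axis: I_min = h·b³/12 with h = 1.70 in fixed  ⇒  b = (12I/h)^(1/3) = 0.592 in

b ≈ 0.592 in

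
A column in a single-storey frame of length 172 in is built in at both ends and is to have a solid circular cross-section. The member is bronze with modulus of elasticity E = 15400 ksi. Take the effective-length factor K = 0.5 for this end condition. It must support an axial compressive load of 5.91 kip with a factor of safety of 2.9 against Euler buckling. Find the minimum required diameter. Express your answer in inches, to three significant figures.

d ≈ 2.03 in

Required P_cr = n·P = 2.9 × 5.91 = 17.14 kip
L_e = K·L = 0.5 × 172 = 86.00 in
Required I = P_cr·L_e²/(π²E) = 1.714×10^4 × 86.00² / (π² × 1.54×10^7) = 0.8340 in⁴
Solid circle: I = πd⁴/64  ⇒  d = (64I/π)^(1/4) = (64×0.8340/π)^(1/4) = 2.03 in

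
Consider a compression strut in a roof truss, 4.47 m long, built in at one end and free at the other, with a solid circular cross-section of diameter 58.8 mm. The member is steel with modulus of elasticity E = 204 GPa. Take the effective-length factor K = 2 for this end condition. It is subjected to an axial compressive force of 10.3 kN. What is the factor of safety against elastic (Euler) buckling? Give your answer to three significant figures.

n ≈ 1.44

I = πd⁴/64 = π×58.8⁴/64 = 5.868×10^5 mm⁴
I = 5.868×10^5 mm⁴ = 5.868×10^-7 m⁴
Effective length L_e = K·L = 2 × 4.47 = 8.940 m
P_cr = π²EI / L_e² = π² × 204×10⁹ × 5.868×10^-7 / 8.940² = 1.478×10^4 N
Factor of safety n = P_cr / P = 14.782 / 10.3 = 1.44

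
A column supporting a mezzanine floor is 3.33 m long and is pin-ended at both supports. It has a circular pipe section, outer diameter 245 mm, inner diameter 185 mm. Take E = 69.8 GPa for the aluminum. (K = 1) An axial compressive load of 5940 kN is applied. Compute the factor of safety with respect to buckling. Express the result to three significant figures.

n ≈ 1.25

d_o = 245 mm, d_i = 185 mm
I = π(d_o⁴ − d_i⁴)/64 = π(245⁴ − 185.0⁴)/64 = 1.194×10^8 mm⁴
I = 1.194×10^8 mm⁴ = 1.194×10^-4 m⁴
Effective length L_e = K·L = 1 × 3.33 = 3.330 m
P_cr = π²EI / L_e² = π² × 69.8×10⁹ × 1.194×10^-4 / 3.330² = 7.415×10^6 N
Factor of safety n = P_cr / P = 7415.5 / 5940 = 1.25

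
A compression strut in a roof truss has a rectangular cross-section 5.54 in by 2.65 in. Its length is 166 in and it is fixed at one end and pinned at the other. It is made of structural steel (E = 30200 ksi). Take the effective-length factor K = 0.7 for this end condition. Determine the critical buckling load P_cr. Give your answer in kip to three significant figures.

Buckling occurs about the weak axis: I_min = h·b³/12 with b = 2.65 in (the shorter side).
I_min = 5.54×2.65³/12 = 8.591 in⁴
Effective length L_e = K·L = 0.7 × 166 = 116.2 in
P_cr = π²EI / L_e² = π² × 30200×10³ × 8.591 / 116.2² = 1.897×10^5 lb

P_cr ≈ 190 kip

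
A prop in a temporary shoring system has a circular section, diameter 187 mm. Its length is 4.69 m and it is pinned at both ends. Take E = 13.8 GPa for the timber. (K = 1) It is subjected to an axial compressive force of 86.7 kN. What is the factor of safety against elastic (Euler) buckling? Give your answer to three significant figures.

I = πd⁴/64 = π×187⁴/64 = 6.003×10^7 mm⁴
I = 6.003×10^7 mm⁴ = 6.003×10^-5 m⁴
Effective length L_e = K·L = 1 × 4.69 = 4.690 m
P_cr = π²EI / L_e² = π² × 13.8×10⁹ × 6.003×10^-5 / 4.690² = 3.717×10^5 N
Factor of safety n = P_cr / P = 371.68 / 86.7 = 4.29

n ≈ 4.29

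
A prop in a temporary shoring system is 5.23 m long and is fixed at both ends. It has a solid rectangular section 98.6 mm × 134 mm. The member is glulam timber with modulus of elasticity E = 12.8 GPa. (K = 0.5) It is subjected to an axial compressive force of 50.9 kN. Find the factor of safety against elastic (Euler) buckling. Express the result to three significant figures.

n ≈ 3.89

Buckling occurs about the weak axis: I_min = h·b³/12 with b = 98.6 mm (the shorter side).
I_min = 134×98.6³/12 = 1.070×10^7 mm⁴
I = 1.070×10^7 mm⁴ = 1.070×10^-5 m⁴
Effective length L_e = K·L = 0.5 × 5.23 = 2.615 m
P_cr = π²EI / L_e² = π² × 12.8×10⁹ × 1.070×10^-5 / 2.615² = 1.978×10^5 N
Factor of safety n = P_cr / P = 197.75 / 50.9 = 3.89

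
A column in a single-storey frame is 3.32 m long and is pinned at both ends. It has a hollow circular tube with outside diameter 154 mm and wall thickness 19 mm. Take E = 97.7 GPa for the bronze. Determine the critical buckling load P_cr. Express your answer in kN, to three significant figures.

P_cr ≈ 1640 kN

Inner diameter d_i = 154 − 2×19 = 116.0 mm
I = π(d_o⁴ − d_i⁴)/64 = π(154⁴ − 116.0⁴)/64 = 1.872×10^7 mm⁴
I = 1.872×10^7 mm⁴ = 1.872×10^-5 m⁴
Effective length L_e = K·L = 1 × 3.32 = 3.320 m
P_cr = π²EI / L_e² = π² × 97.7×10⁹ × 1.872×10^-5 / 3.320² = 1.638×10^6 N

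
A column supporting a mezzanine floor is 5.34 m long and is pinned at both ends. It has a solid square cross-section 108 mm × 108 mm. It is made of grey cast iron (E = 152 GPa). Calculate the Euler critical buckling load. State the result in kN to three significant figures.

P_cr ≈ 596 kN

I = a⁴/12 = 108⁴/12 = 1.134×10^7 mm⁴
I = 1.134×10^7 mm⁴ = 1.134×10^-5 m⁴
Effective length L_e = K·L = 1 × 5.34 = 5.340 m
P_cr = π²EI / L_e² = π² × 152×10⁹ × 1.134×10^-5 / 5.340² = 5.965×10^5 N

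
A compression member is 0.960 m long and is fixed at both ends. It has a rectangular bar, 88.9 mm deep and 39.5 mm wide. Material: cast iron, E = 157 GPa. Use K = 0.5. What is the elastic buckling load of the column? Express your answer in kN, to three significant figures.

Buckling occurs about the weak axis: I_min = h·b³/12 with b = 39.5 mm (the shorter side).
I_min = 88.9×39.5³/12 = 4.566×10^5 mm⁴
I = 4.566×10^5 mm⁴ = 4.566×10^-7 m⁴
Effective length L_e = K·L = 0.5 × 0.960 = 0.4800 m
P_cr = π²EI / L_e² = π² × 157×10⁹ × 4.566×10^-7 / 0.4800² = 3.071×10^6 N

P_cr ≈ 3070 kN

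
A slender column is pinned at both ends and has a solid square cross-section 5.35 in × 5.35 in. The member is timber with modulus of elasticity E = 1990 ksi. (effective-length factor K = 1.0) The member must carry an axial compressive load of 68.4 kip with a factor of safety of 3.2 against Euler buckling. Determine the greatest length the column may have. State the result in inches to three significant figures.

I = a⁴/12 = 5.35⁴/12 = 68.27 in⁴
Required critical load P_cr = n·P = 3.2 × 68.4 = 218.9 kip = 2.189×10^5 lb
From P_cr = π²EI/(K·L)²:  L = (1/K)·√(π²EI/P_cr) = (1/1)·√(π²×1.99×10^6×68.27/2.189×10^5)
L = 78.3 in

L_max ≈ 78.3 in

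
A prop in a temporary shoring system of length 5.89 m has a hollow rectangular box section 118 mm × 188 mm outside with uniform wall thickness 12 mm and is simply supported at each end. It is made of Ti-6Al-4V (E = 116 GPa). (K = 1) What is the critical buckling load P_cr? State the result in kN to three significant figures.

Inner dimensions: h_i = 188 − 2×12 = 164.0 mm, b_i = 118 − 2×12 = 94.00 mm
Weak-axis I_min = (h_o·b_o³ − h_i·b_i³)/12 with b_o = 118, b_i = 94.00 mm (shorter outer/inner sides).
I_min = (188×118³ − 164.0×94.00³)/12 = 1.439×10^7 mm⁴
I = 1.439×10^7 mm⁴ = 1.439×10^-5 m⁴
Effective length L_e = K·L = 1 × 5.89 = 5.890 m
P_cr = π²EI / L_e² = π² × 116×10⁹ × 1.439×10^-5 / 5.890² = 4.749×10^5 N

P_cr ≈ 475 kN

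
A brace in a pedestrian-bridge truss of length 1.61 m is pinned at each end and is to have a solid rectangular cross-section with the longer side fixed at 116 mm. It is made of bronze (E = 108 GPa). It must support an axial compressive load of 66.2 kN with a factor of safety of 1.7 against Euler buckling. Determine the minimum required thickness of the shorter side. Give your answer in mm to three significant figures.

Required P_cr = n·P = 1.7 × 66.2 = 112.5 kN
L_e = K·L = 1 × 1.61 = 1.610 m
Required I = P_cr·L_e²/(π²E) = 1.125×10^5 × 1.610² / (π² × 1.08×10^11) = 2.737×10^-7 m⁴
I_req = 2.737×10^5 mm⁴
Rectangle, weak axis: I_min = h·b³/12 with h = 116 mm fixed  ⇒  b = (12I/h)^(1/3) = 30.5 mm

b ≈ 30.5 mm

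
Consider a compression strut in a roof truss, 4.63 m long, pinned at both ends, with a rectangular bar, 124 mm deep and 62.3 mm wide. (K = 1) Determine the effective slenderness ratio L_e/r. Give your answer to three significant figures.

For a rectangle r_min = b/√12 = 62.3/√12 = 17.98 mm
L_e = K·L = 1 × 4.63 m = 4.630 m = 4630.0 mm
λ = L_e / r_min = 4630.0 / 17.98 = 257

λ ≈ 257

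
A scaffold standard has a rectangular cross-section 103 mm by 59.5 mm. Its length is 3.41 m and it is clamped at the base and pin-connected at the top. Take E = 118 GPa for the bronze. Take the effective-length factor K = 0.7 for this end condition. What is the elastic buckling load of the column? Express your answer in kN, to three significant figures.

Buckling occurs about the weak axis: I_min = h·b³/12 with b = 59.5 mm (the shorter side).
I_min = 103×59.5³/12 = 1.808×10^6 mm⁴
I = 1.808×10^6 mm⁴ = 1.808×10^-6 m⁴
Effective length L_e = K·L = 0.7 × 3.41 = 2.387 m
P_cr = π²EI / L_e² = π² × 118×10⁹ × 1.808×10^-6 / 2.387² = 3.696×10^5 N

P_cr ≈ 370 kN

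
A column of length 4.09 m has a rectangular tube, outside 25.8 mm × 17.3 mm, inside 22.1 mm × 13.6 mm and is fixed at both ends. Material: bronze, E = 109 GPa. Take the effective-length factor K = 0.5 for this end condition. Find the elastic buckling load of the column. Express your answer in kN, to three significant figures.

Weak-axis I_min = (h_o·b_o³ − h_i·b_i³)/12 with b_o = 17.3, b_i = 13.60 mm (shorter outer/inner sides).
I_min = (25.8×17.3³ − 22.10×13.60³)/12 = 6.499×10^3 mm⁴
I = 6.499×10^3 mm⁴ = 6.499×10^-9 m⁴
Effective length L_e = K·L = 0.5 × 4.09 = 2.045 m
P_cr = π²EI / L_e² = π² × 109×10⁹ × 6.499×10^-9 / 2.045² = 1.672×10^3 N

P_cr ≈ 1.67 kN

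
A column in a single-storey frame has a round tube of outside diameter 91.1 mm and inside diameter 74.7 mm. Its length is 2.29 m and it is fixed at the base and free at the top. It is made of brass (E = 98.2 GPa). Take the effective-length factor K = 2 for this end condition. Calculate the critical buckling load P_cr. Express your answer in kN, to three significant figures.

P_cr ≈ 85.6 kN

d_o = 91.1 mm, d_i = 74.7 mm
I = π(d_o⁴ − d_i⁴)/64 = π(91.1⁴ − 74.70⁴)/64 = 1.853×10^6 mm⁴
I = 1.853×10^6 mm⁴ = 1.853×10^-6 m⁴
Effective length L_e = K·L = 2 × 2.29 = 4.580 m
P_cr = π²EI / L_e² = π² × 98.2×10⁹ × 1.853×10^-6 / 4.580² = 8.559×10^4 N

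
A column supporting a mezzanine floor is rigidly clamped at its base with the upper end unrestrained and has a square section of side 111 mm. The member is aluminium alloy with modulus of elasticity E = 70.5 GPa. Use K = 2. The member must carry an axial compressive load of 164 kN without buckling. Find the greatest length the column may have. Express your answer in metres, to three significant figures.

L_max ≈ 3.66 m

I = a⁴/12 = 111⁴/12 = 1.265×10^7 mm⁴
I = 1.265×10^-5 m⁴
At the buckling limit P_cr = P = 1.640×10^5 N
From P_cr = π²EI/(K·L)²:  L = (1/K)·√(π²EI/P_cr) = (1/2)·√(π²×7.05×10^10×1.265×10^-5/1.640×10^5)
L = 3.66 m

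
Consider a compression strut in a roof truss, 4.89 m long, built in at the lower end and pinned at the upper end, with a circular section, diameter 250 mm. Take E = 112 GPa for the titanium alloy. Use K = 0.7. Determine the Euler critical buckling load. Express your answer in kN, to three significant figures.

I = πd⁴/64 = π×250⁴/64 = 1.917×10^8 mm⁴
I = 1.917×10^8 mm⁴ = 1.917×10^-4 m⁴
Effective length L_e = K·L = 0.7 × 4.89 = 3.423 m
P_cr = π²EI / L_e² = π² × 112×10⁹ × 1.917×10^-4 / 3.423² = 1.809×10^7 N

P_cr ≈ 18100 kN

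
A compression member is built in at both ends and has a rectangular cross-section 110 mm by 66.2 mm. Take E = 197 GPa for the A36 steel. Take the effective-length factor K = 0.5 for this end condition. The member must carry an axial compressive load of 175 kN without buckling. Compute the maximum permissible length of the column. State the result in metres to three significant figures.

Buckling occurs about the weak axis: I_min = h·b³/12 with b = 66.2 mm (the shorter side).
I_min = 110×66.2³/12 = 2.659×10^6 mm⁴
I = 2.659×10^-6 m⁴
At the buckling limit P_cr = P = 1.750×10^5 N
From P_cr = π²EI/(K·L)²:  L = (1/K)·√(π²EI/P_cr) = (1/0.5)·√(π²×1.97×10^11×2.659×10^-6/1.750×10^5)
L = 10.9 m

L_max ≈ 10.9 m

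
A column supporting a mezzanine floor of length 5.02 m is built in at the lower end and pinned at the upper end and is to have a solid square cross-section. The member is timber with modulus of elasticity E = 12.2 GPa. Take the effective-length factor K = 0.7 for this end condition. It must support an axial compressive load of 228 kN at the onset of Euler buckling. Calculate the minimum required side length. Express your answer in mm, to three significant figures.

a ≈ 129 mm

L_e = K·L = 0.7 × 5.02 = 3.514 m
Required I = P_cr·L_e²/(π²E) = 2.280×10^5 × 3.514² / (π² × 1.22×10^10) = 2.338×10^-5 m⁴
I_req = 2.338×10^7 mm⁴
Solid square: I = a⁴/12  ⇒  a = (12I)^(1/4) = (12×2.338×10^7)^(1/4) = 129 mm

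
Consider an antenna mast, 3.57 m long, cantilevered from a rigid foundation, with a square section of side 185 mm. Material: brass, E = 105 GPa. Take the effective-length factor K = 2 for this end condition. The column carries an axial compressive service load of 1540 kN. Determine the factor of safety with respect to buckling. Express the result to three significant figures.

I = a⁴/12 = 185⁴/12 = 9.761×10^7 mm⁴
I = 9.761×10^7 mm⁴ = 9.761×10^-5 m⁴
Effective length L_e = K·L = 2 × 3.57 = 7.140 m
P_cr = π²EI / L_e² = π² × 105×10⁹ × 9.761×10^-5 / 7.140² = 1.984×10^6 N
Factor of safety n = P_cr / P = 1984.3 / 1540 = 1.29

n ≈ 1.29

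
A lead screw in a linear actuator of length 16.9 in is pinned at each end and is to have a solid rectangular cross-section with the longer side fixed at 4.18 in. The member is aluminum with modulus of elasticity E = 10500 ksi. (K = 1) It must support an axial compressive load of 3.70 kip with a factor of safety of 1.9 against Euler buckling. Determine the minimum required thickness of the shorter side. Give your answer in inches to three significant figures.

Required P_cr = n·P = 1.9 × 3.70 = 7.030 kip
L_e = K·L = 1 × 16.9 = 16.90 in
Required I = P_cr·L_e²/(π²E) = 7.030×10^3 × 16.90² / (π² × 1.05×10^7) = 1.937×10^-2 in⁴
Rectangle, weak axis: I_min = h·b³/12 with h = 4.18 in fixed  ⇒  b = (12I/h)^(1/3) = 0.382 in

b ≈ 0.382 in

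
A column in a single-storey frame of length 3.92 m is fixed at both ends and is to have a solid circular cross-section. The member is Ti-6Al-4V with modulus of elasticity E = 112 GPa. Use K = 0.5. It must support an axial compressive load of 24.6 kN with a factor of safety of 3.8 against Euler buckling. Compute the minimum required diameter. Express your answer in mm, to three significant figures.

Required P_cr = n·P = 3.8 × 24.6 = 93.48 kN
L_e = K·L = 0.5 × 3.92 = 1.960 m
Required I = P_cr·L_e²/(π²E) = 9.348×10^4 × 1.960² / (π² × 1.12×10^11) = 3.249×10^-7 m⁴
I_req = 3.249×10^5 mm⁴
Solid circle: I = πd⁴/64  ⇒  d = (64I/π)^(1/4) = (64×3.249×10^5/π)^(1/4) = 50.7 mm

d ≈ 50.7 mm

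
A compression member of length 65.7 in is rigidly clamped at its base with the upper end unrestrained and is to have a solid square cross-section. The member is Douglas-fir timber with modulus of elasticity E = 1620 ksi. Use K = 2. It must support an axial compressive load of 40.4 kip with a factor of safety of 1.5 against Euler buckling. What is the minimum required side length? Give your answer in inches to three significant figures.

Required P_cr = n·P = 1.5 × 40.4 = 60.60 kip
L_e = K·L = 2 × 65.7 = 131.4 in
Required I = P_cr·L_e²/(π²E) = 6.060×10^4 × 131.4² / (π² × 1.62×10^6) = 65.44 in⁴
Solid square: I = a⁴/12  ⇒  a = (12I)^(1/4) = (12×65.44)^(1/4) = 5.29 in

a ≈ 5.29 in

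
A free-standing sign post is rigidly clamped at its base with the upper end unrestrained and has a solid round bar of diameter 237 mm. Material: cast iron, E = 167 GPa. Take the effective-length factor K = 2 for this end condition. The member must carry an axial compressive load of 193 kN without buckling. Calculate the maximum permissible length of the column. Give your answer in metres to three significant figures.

I = πd⁴/64 = π×237⁴/64 = 1.549×10^8 mm⁴
I = 1.549×10^-4 m⁴
At the buckling limit P_cr = P = 1.930×10^5 N
From P_cr = π²EI/(K·L)²:  L = (1/K)·√(π²EI/P_cr) = (1/2)·√(π²×1.67×10^11×1.549×10^-4/1.930×10^5)
L = 18.2 m

L_max ≈ 18.2 m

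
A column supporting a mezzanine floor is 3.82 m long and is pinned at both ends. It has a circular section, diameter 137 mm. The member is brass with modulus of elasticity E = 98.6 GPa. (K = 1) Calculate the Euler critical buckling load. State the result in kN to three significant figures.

P_cr ≈ 1150 kN

I = πd⁴/64 = π×137⁴/64 = 1.729×10^7 mm⁴
I = 1.729×10^7 mm⁴ = 1.729×10^-5 m⁴
Effective length L_e = K·L = 1 × 3.82 = 3.820 m
P_cr = π²EI / L_e² = π² × 98.6×10⁹ × 1.729×10^-5 / 3.820² = 1.153×10^6 N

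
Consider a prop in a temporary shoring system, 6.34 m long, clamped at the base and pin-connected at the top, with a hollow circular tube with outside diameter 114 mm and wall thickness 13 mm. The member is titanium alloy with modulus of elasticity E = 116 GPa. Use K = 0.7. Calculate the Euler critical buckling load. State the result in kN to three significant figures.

P_cr ≈ 311 kN

Inner diameter d_i = 114 − 2×13 = 88.00 mm
I = π(d_o⁴ − d_i⁴)/64 = π(114⁴ − 88.00⁴)/64 = 5.347×10^6 mm⁴
I = 5.347×10^6 mm⁴ = 5.347×10^-6 m⁴
Effective length L_e = K·L = 0.7 × 6.34 = 4.438 m
P_cr = π²EI / L_e² = π² × 116×10⁹ × 5.347×10^-6 / 4.438² = 3.108×10^5 N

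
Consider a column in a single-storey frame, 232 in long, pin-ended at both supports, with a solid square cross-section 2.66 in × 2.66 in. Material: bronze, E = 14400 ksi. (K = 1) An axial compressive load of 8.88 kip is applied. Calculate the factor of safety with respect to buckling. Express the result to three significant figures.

I = a⁴/12 = 2.66⁴/12 = 4.172 in⁴
Effective length L_e = K·L = 1 × 232 = 232.0 in
P_cr = π²EI / L_e² = π² × 14400×10³ × 4.172 / 232.0² = 1.102×10^4 lb
Factor of safety n = P_cr / P = 11.016 / 8.88 = 1.24

n ≈ 1.24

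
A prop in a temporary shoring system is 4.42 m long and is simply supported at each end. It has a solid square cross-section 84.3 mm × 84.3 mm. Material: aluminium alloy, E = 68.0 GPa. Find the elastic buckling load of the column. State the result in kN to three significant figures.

I = a⁴/12 = 84.3⁴/12 = 4.209×10^6 mm⁴
I = 4.209×10^6 mm⁴ = 4.209×10^-6 m⁴
Effective length L_e = K·L = 1 × 4.42 = 4.420 m
P_cr = π²EI / L_e² = π² × 68.0×10⁹ × 4.209×10^-6 / 4.420² = 1.446×10^5 N

P_cr ≈ 145 kN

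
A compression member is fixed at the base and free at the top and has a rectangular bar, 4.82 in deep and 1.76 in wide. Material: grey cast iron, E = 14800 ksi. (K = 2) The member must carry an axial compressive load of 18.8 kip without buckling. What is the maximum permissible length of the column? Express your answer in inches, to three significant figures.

L_max ≈ 65.2 in

Buckling occurs about the weak axis: I_min = h·b³/12 with b = 1.76 in (the shorter side).
I_min = 4.82×1.76³/12 = 2.190 in⁴
At the buckling limit P_cr = P = 1.880×10^4 lb
From P_cr = π²EI/(K·L)²:  L = (1/K)·√(π²EI/P_cr) = (1/2)·√(π²×1.48×10^7×2.190/1.880×10^4)
L = 65.2 in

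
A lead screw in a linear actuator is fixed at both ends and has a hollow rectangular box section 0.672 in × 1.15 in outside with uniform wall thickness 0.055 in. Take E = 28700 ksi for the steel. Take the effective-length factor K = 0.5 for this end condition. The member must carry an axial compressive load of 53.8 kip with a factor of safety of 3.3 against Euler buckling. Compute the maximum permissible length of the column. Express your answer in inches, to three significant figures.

Inner dimensions: h_i = 1.15 − 2×0.055 = 1.040 in, b_i = 0.672 − 2×0.055 = 0.5620 in
Weak-axis I_min = (h_o·b_o³ − h_i·b_i³)/12 with b_o = 0.672, b_i = 0.5620 in (shorter outer/inner sides).
I_min = (1.15×0.672³ − 1.040×0.5620³)/12 = 1.370×10^-2 in⁴
Required critical load P_cr = n·P = 3.3 × 53.8 = 177.5 kip = 1.775×10^5 lb
From P_cr = π²EI/(K·L)²:  L = (1/K)·√(π²EI/P_cr) = (1/0.5)·√(π²×2.87×10^7×1.370×10^-2/1.775×10^5)
L = 9.35 in

L_max ≈ 9.35 in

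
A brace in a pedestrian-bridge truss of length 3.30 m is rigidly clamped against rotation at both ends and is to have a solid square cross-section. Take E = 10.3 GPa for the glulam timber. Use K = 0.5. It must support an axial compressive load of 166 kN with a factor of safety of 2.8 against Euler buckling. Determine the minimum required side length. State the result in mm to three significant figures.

Required P_cr = n·P = 2.8 × 166 = 464.8 kN
L_e = K·L = 0.5 × 3.30 = 1.650 m
Required I = P_cr·L_e²/(π²E) = 4.648×10^5 × 1.650² / (π² × 1.03×10^10) = 1.245×10^-5 m⁴
I_req = 1.245×10^7 mm⁴
Solid square: I = a⁴/12  ⇒  a = (12I)^(1/4) = (12×1.245×10^7)^(1/4) = 111 mm

a ≈ 111 mm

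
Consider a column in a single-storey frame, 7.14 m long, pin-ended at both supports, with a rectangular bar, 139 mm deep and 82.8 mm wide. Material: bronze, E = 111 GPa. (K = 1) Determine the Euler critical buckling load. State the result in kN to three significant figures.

P_cr ≈ 141 kN

Buckling occurs about the weak axis: I_min = h·b³/12 with b = 82.8 mm (the shorter side).
I_min = 139×82.8³/12 = 6.575×10^6 mm⁴
I = 6.575×10^6 mm⁴ = 6.575×10^-6 m⁴
Effective length L_e = K·L = 1 × 7.14 = 7.140 m
P_cr = π²EI / L_e² = π² × 111×10⁹ × 6.575×10^-6 / 7.140² = 1.413×10^5 N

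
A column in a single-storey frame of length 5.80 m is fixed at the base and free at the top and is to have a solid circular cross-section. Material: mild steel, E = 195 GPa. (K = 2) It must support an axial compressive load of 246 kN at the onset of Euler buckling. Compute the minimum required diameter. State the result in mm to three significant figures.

L_e = K·L = 2 × 5.80 = 11.60 m
Required I = P_cr·L_e²/(π²E) = 2.460×10^5 × 11.60² / (π² × 1.95×10^11) = 1.720×10^-5 m⁴
I_req = 1.720×10^7 mm⁴
Solid circle: I = πd⁴/64  ⇒  d = (64I/π)^(1/4) = (64×1.720×10^7/π)^(1/4) = 137 mm

d ≈ 137 mm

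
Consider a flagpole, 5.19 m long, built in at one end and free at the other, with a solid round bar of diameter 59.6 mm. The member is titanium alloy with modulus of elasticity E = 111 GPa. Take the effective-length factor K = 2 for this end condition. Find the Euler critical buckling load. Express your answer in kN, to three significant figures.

P_cr ≈ 6.30 kN

I = πd⁴/64 = π×59.6⁴/64 = 6.194×10^5 mm⁴
I = 6.194×10^5 mm⁴ = 6.194×10^-7 m⁴
Effective length L_e = K·L = 2 × 5.19 = 10.38 m
P_cr = π²EI / L_e² = π² × 111×10⁹ × 6.194×10^-7 / 10.38² = 6.298×10^3 N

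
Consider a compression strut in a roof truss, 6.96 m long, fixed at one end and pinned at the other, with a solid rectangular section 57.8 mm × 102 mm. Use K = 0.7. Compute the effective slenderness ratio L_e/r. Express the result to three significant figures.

λ ≈ 292

Buckling occurs about the weak axis: I_min = h·b³/12 with b = 57.8 mm (the shorter side).
I_min = 102×57.8³/12 = 1.641×10^6 mm⁴
A = 5.896×10^3 mm²;  r_min = √(I/A) = √(1.641×10^6/5.896×10^3) = 16.69 mm
L_e = K·L = 0.7 × 6.96 m = 4.872 m = 4872.0 mm
λ = L_e / r_min = 4872.0 / 16.69 = 292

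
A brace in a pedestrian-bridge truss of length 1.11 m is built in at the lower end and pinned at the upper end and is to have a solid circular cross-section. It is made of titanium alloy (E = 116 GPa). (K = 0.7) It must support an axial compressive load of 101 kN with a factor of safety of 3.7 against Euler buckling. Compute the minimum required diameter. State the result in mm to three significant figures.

Required P_cr = n·P = 3.7 × 101 = 373.7 kN
L_e = K·L = 0.7 × 1.11 = 0.7770 m
Required I = P_cr·L_e²/(π²E) = 3.737×10^5 × 0.7770² / (π² × 1.16×10^11) = 1.971×10^-7 m⁴
I_req = 1.971×10^5 mm⁴
Solid circle: I = πd⁴/64  ⇒  d = (64I/π)^(1/4) = (64×1.971×10^5/π)^(1/4) = 44.8 mm

d ≈ 44.8 mm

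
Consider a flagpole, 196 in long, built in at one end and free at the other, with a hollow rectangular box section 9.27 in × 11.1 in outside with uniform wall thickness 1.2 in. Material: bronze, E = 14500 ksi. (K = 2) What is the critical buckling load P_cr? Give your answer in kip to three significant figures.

Inner dimensions: h_i = 11.1 − 2×1.2 = 8.700 in, b_i = 9.27 − 2×1.2 = 6.870 in
Weak-axis I_min = (h_o·b_o³ − h_i·b_i³)/12 with b_o = 9.27, b_i = 6.870 in (shorter outer/inner sides).
I_min = (11.1×9.27³ − 8.700×6.870³)/12 = 501.8 in⁴
Effective length L_e = K·L = 2 × 196 = 392.0 in
P_cr = π²EI / L_e² = π² × 14500×10³ × 501.8 / 392.0² = 4.673×10^5 lb

P_cr ≈ 467 kip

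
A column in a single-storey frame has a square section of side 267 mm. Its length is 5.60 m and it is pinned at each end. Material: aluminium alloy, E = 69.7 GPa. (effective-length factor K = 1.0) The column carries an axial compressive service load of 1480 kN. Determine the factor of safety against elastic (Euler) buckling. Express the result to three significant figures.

I = a⁴/12 = 267⁴/12 = 4.235×10^8 mm⁴
I = 4.235×10^8 mm⁴ = 4.235×10^-4 m⁴
Effective length L_e = K·L = 1 × 5.60 = 5.600 m
P_cr = π²EI / L_e² = π² × 69.7×10⁹ × 4.235×10^-4 / 5.600² = 9.290×10^6 N
Factor of safety n = P_cr / P = 9290.1 / 1480 = 6.28

n ≈ 6.28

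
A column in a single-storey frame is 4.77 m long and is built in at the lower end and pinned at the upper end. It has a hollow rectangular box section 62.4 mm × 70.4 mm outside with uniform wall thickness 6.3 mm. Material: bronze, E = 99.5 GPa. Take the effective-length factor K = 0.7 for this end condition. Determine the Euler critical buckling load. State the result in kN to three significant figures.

Inner dimensions: h_i = 70.4 − 2×6.3 = 57.80 mm, b_i = 62.4 − 2×6.3 = 49.80 mm
Weak-axis I_min = (h_o·b_o³ − h_i·b_i³)/12 with b_o = 62.4, b_i = 49.80 mm (shorter outer/inner sides).
I_min = (70.4×62.4³ − 57.80×49.80³)/12 = 8.305×10^5 mm⁴
I = 8.305×10^5 mm⁴ = 8.305×10^-7 m⁴
Effective length L_e = K·L = 0.7 × 4.77 = 3.339 m
P_cr = π²EI / L_e² = π² × 99.5×10⁹ × 8.305×10^-7 / 3.339² = 7.316×10^4 N

P_cr ≈ 73.2 kN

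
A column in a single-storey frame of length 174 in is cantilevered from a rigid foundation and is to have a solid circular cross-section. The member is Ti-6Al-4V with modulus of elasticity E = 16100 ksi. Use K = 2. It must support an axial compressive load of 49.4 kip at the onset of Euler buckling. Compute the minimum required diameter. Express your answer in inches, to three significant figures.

L_e = K·L = 2 × 174 = 348.0 in
Required I = P_cr·L_e²/(π²E) = 4.940×10^4 × 348.0² / (π² × 1.61×10^7) = 37.65 in⁴
Solid circle: I = πd⁴/64  ⇒  d = (64I/π)^(1/4) = (64×37.65/π)^(1/4) = 5.26 in

d ≈ 5.26 in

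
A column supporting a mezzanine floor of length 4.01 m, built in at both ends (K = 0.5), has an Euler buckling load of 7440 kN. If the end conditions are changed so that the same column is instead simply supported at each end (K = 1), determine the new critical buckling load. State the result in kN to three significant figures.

P_cr ∝ 1/K², so P_cr,new = P_cr,old × (K_old/K_new)² = 7440 × (0.5/1)²
= 7440 × 0.2500 = 1860 kN

P_cr ≈ 1860 kN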